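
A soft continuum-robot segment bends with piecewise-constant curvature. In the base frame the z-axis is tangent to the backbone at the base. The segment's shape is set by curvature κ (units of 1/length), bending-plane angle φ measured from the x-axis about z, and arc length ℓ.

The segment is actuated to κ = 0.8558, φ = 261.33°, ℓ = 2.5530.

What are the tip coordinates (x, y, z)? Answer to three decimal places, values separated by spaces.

-0.278 -1.821 0.955

θ = κ·ℓ = 0.8558 × 2.5530 = 2.18486 rad
ρ = (1 − cos θ)/κ = (1 − -0.57619)/0.8558 = 1.84178
z = sin θ / κ = 0.81731/0.8558 = 0.95503
x = ρ cos φ = 1.84178 × cos(261.33°) = -0.27764
y = ρ sin φ = 1.84178 × sin(261.33°) = -1.82073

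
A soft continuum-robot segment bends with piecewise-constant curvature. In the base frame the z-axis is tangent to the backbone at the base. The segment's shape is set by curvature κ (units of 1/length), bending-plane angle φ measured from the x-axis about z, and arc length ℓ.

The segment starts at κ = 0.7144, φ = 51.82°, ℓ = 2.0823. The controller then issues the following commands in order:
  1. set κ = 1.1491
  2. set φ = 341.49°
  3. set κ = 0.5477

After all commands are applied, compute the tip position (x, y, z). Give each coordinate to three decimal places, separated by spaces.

initial: κ=0.7144, φ=51.82°, ℓ=2.0823
cmd 1: set κ=1.1491 → (κ,φ,ℓ)=(1.1491,51.82°,2.0823) → tip=(0.9320,1.1852,0.5924)
cmd 2: set φ=341.49° → (κ,φ,ℓ)=(1.1491,341.49°,2.0823) → tip=(1.4297,-0.4786,0.5924)
cmd 3: set κ=0.5477 → (κ,φ,ℓ)=(0.5477,341.49°,2.0823) → tip=(1.0091,-0.3378,1.6594)

1.009 -0.338 1.659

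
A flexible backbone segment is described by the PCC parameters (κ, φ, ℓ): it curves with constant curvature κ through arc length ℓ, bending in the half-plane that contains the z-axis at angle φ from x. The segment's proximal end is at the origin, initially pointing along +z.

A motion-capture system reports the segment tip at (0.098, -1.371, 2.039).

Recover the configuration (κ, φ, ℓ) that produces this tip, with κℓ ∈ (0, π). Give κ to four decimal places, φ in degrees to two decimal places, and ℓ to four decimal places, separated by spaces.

ρ = √(x²+y²) = √(0.098² + -1.371²) = 1.37450
φ = atan2(y, x) mod 360° = atan2(-1.371, 0.098) = 274.0886°
|p|² = ρ² + z² = 1.37450² + 2.039² = 6.04677
κ = 2ρ / |p|² = 2×1.37450 / 6.04677 = 0.45462
θ = 2·atan2(ρ, z) = 2·atan2(1.37450, 2.039) = 1.18627 rad
ℓ = θ/κ = 1.18627/0.45462 = 2.60935

0.4546 274.09 2.6093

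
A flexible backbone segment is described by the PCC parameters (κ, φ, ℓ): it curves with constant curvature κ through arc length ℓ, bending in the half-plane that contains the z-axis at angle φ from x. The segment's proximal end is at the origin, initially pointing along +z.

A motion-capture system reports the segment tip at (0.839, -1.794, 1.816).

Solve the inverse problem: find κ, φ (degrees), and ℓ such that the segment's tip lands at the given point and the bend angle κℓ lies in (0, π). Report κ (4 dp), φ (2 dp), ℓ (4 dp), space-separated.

0.5486 295.06 3.0212

ρ = √(x²+y²) = √(0.839² + -1.794²) = 1.98049
φ = atan2(y, x) mod 360° = atan2(-1.794, 0.839) = 295.0641°
|p|² = ρ² + z² = 1.98049² + 1.816² = 7.22021
κ = 2ρ / |p|² = 2×1.98049 / 7.22021 = 0.54860
θ = 2·atan2(ρ, z) = 2·atan2(1.98049, 1.816) = 1.65740 rad
ℓ = θ/κ = 1.65740/0.54860 = 3.02116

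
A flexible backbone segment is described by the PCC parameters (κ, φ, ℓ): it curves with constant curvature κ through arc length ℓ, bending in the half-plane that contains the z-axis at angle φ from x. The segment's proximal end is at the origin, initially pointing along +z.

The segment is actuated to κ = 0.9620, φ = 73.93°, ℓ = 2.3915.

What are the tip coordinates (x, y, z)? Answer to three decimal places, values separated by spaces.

θ = κ·ℓ = 0.9620 × 2.3915 = 2.30062 rad
ρ = (1 − cos θ)/κ = (1 − -0.66674)/0.9620 = 1.73258
z = sin θ / κ = 0.74529/0.9620 = 0.77473
x = ρ cos φ = 1.73258 × cos(73.93°) = 0.47960
y = ρ sin φ = 1.73258 × sin(73.93°) = 1.66488

0.480 1.665 0.775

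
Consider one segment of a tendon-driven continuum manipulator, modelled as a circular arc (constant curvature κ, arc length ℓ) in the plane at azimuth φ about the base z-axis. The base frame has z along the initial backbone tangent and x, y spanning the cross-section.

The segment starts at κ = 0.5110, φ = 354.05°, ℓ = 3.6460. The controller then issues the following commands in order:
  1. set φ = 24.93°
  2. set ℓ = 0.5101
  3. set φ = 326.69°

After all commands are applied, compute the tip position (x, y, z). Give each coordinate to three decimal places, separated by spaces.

initial: κ=0.5110, φ=354.05°, ℓ=3.6460
cmd 1: set φ=24.93° → (κ,φ,ℓ)=(0.5110,24.93°,3.6460) → tip=(2.2860,1.0626,1.8739)
cmd 2: set ℓ=0.5101 → (κ,φ,ℓ)=(0.5110,24.93°,0.5101) → tip=(0.0599,0.0279,0.5043)
cmd 3: set φ=326.69° → (κ,φ,ℓ)=(0.5110,326.69°,0.5101) → tip=(0.0552,-0.0363,0.5043)

0.055 -0.036 0.504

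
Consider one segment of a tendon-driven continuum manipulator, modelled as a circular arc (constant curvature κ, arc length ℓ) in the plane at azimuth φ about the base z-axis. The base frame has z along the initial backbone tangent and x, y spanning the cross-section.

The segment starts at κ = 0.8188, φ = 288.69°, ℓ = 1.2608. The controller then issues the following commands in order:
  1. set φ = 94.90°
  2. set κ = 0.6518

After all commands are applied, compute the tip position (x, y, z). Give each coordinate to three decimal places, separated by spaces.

-0.042 0.488 1.124

initial: κ=0.8188, φ=288.69°, ℓ=1.2608
cmd 1: set φ=94.90° → (κ,φ,ℓ)=(0.8188,94.90°,1.2608) → tip=(-0.0508,0.5928,1.0485)
cmd 2: set κ=0.6518 → (κ,φ,ℓ)=(0.6518,94.90°,1.2608) → tip=(-0.0418,0.4878,1.1236)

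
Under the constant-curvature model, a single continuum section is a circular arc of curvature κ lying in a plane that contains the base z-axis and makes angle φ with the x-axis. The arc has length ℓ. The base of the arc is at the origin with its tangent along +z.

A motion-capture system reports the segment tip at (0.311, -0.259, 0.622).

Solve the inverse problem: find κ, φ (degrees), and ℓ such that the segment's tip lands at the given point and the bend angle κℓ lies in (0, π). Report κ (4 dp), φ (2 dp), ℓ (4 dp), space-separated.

ρ = √(x²+y²) = √(0.311² + -0.259²) = 0.40472
φ = atan2(y, x) mod 360° = atan2(-0.259, 0.311) = 320.2126°
|p|² = ρ² + z² = 0.40472² + 0.622² = 0.55069
κ = 2ρ / |p|² = 2×0.40472 / 0.55069 = 1.46989
θ = 2·atan2(ρ, z) = 2·atan2(0.40472, 0.622) = 1.15371 rad
ℓ = θ/κ = 1.15371/1.46989 = 0.78489

1.4699 320.21 0.7849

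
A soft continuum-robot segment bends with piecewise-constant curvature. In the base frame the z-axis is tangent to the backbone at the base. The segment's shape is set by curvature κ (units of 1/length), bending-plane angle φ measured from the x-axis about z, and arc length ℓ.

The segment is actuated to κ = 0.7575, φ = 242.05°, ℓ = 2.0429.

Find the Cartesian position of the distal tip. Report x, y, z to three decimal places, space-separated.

θ = κ·ℓ = 0.7575 × 2.0429 = 1.54750 rad
ρ = (1 − cos θ)/κ = (1 − 0.02330)/0.7575 = 1.28938
z = sin θ / κ = 0.99973/0.7575 = 1.31977
x = ρ cos φ = 1.28938 × cos(242.05°) = -0.60433
y = ρ sin φ = 1.28938 × sin(242.05°) = -1.13898

-0.604 -1.139 1.320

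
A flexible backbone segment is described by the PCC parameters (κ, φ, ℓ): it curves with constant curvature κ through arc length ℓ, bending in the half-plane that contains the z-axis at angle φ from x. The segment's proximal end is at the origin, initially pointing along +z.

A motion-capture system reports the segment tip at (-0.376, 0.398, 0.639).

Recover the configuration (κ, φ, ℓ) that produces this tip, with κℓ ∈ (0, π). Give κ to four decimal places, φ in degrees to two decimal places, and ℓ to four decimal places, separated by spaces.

1.5465 133.37 0.9162

ρ = √(x²+y²) = √(-0.376² + 0.398²) = 0.54752
φ = atan2(y, x) mod 360° = atan2(0.398, -0.376) = 133.3719°
|p|² = ρ² + z² = 0.54752² + 0.639² = 0.70810
κ = 2ρ / |p|² = 2×0.54752 / 0.70810 = 1.54645
θ = 2·atan2(ρ, z) = 2·atan2(0.54752, 0.639) = 1.41690 rad
ℓ = θ/κ = 1.41690/1.54645 = 0.91623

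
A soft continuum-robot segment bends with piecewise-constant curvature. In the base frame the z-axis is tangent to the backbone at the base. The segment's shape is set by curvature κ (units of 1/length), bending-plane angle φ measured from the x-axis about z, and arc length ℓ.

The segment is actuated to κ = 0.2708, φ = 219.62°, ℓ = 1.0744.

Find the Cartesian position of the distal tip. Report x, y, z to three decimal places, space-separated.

-0.120 -0.099 1.059

θ = κ·ℓ = 0.2708 × 1.0744 = 0.29095 rad
ρ = (1 − cos θ)/κ = (1 − 0.95797)/0.2708 = 0.15520
z = sin θ / κ = 0.28686/0.2708 = 1.05931
x = ρ cos φ = 0.15520 × cos(219.62°) = -0.11955
y = ρ sin φ = 0.15520 × sin(219.62°) = -0.09897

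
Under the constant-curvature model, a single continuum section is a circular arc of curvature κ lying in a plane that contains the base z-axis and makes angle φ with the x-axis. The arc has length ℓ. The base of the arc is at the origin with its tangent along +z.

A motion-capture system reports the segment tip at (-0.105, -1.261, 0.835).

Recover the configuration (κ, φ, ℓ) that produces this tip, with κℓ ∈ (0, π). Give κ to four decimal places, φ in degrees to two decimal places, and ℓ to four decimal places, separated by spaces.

1.1011 265.24 1.7937

ρ = √(x²+y²) = √(-0.105² + -1.261²) = 1.26536
φ = atan2(y, x) mod 360° = atan2(-1.261, -0.105) = 265.2401°
|p|² = ρ² + z² = 1.26536² + 0.835² = 2.29837
κ = 2ρ / |p|² = 2×1.26536 / 2.29837 = 1.10110
θ = 2·atan2(ρ, z) = 2·atan2(1.26536, 0.835) = 1.97500 rad
ℓ = θ/κ = 1.97500/1.10110 = 1.79367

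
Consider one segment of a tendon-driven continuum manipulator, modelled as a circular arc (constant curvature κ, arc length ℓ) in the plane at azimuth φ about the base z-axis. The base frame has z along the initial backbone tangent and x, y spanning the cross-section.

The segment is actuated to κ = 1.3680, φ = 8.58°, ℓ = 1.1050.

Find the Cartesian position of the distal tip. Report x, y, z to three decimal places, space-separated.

0.680 0.103 0.730

θ = κ·ℓ = 1.3680 × 1.1050 = 1.51164 rad
ρ = (1 − cos θ)/κ = (1 − 0.05912)/1.3680 = 0.68778
z = sin θ / κ = 0.99825/1.3680 = 0.72972
x = ρ cos φ = 0.68778 × cos(8.58°) = 0.68008
y = ρ sin φ = 0.68778 × sin(8.58°) = 0.10261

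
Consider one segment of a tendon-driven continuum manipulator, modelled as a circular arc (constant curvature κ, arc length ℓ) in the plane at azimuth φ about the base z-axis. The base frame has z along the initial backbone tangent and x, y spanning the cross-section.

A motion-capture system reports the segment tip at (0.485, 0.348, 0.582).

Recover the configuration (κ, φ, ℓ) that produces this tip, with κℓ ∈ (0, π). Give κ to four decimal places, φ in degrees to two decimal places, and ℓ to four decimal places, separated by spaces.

1.7177 35.66 0.9292

ρ = √(x²+y²) = √(0.485² + 0.348²) = 0.59693
φ = atan2(y, x) mod 360° = atan2(0.348, 0.485) = 35.6604°
|p|² = ρ² + z² = 0.59693² + 0.582² = 0.69505
κ = 2ρ / |p|² = 2×0.59693 / 0.69505 = 1.71766
θ = 2·atan2(ρ, z) = 2·atan2(0.59693, 0.582) = 1.59613 rad
ℓ = θ/κ = 1.59613/1.71766 = 0.92924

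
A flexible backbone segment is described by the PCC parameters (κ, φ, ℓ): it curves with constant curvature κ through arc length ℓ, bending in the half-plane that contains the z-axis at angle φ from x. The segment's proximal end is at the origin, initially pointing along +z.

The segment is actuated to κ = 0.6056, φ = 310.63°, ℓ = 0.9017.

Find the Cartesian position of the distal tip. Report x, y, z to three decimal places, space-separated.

θ = κ·ℓ = 0.6056 × 0.9017 = 0.54607 rad
ρ = (1 − cos θ)/κ = (1 − 0.85457)/0.6056 = 0.24014
z = sin θ / κ = 0.51933/0.6056 = 0.85755
x = ρ cos φ = 0.24014 × cos(310.63°) = 0.15637
y = ρ sin φ = 0.24014 × sin(310.63°) = -0.18225

0.156 -0.182 0.858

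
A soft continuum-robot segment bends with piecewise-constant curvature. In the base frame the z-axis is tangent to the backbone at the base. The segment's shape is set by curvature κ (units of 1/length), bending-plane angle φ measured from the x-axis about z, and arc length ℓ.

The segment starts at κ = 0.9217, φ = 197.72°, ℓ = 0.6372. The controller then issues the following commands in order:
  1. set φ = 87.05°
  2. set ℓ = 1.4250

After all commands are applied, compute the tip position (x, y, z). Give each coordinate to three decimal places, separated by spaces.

0.042 0.808 1.049

initial: κ=0.9217, φ=197.72°, ℓ=0.6372
cmd 1: set φ=87.05° → (κ,φ,ℓ)=(0.9217,87.05°,0.6372) → tip=(0.0094,0.1816,0.6012)
cmd 2: set ℓ=1.4250 → (κ,φ,ℓ)=(0.9217,87.05°,1.4250) → tip=(0.0416,0.8077,1.0492)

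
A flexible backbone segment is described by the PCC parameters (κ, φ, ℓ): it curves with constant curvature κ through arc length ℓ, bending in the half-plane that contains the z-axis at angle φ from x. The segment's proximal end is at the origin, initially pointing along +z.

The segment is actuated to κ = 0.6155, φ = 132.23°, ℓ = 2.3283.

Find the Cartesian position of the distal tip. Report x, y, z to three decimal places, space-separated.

θ = κ·ℓ = 0.6155 × 2.3283 = 1.43307 rad
ρ = (1 − cos θ)/κ = (1 − 0.13729)/0.6155 = 1.40164
z = sin θ / κ = 0.99053/0.6155 = 1.60931
x = ρ cos φ = 1.40164 × cos(132.23°) = -0.94205
y = ρ sin φ = 1.40164 × sin(132.23°) = 1.03785

-0.942 1.038 1.609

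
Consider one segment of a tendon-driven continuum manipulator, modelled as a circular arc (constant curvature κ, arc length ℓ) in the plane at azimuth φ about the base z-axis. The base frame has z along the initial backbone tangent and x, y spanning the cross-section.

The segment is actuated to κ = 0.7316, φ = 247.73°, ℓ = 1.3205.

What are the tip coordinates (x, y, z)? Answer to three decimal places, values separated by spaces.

-0.224 -0.546 1.124

θ = κ·ℓ = 0.7316 × 1.3205 = 0.96608 rad
ρ = (1 − cos θ)/κ = (1 − 0.56853)/0.7316 = 0.58976
z = sin θ / κ = 0.82266/0.7316 = 1.12447
x = ρ cos φ = 0.58976 × cos(247.73°) = -0.22350
y = ρ sin φ = 0.58976 × sin(247.73°) = -0.54577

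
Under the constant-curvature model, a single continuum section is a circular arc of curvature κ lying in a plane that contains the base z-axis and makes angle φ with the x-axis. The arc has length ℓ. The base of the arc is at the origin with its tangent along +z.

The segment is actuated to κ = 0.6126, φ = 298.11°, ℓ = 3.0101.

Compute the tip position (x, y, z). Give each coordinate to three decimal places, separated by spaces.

θ = κ·ℓ = 0.6126 × 3.0101 = 1.84399 rad
ρ = (1 − cos θ)/κ = (1 − -0.26981)/0.6126 = 2.07281
z = sin θ / κ = 0.96291/0.6126 = 1.57185
x = ρ cos φ = 2.07281 × cos(298.11°) = 0.97664
y = ρ sin φ = 2.07281 × sin(298.11°) = -1.82831

0.977 -1.828 1.572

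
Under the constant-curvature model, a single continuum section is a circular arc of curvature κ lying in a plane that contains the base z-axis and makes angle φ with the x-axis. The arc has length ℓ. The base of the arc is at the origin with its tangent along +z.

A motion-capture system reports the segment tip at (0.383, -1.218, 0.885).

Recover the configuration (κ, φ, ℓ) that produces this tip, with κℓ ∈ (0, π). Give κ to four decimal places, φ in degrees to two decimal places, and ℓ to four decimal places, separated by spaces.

1.0581 287.46 1.8235

ρ = √(x²+y²) = √(0.383² + -1.218²) = 1.27680
φ = atan2(y, x) mod 360° = atan2(-1.218, 0.383) = 287.4558°
|p|² = ρ² + z² = 1.27680² + 0.885² = 2.41344
κ = 2ρ / |p|² = 2×1.27680 / 2.41344 = 1.05807
θ = 2·atan2(ρ, z) = 2·atan2(1.27680, 0.885) = 1.92938 rad
ℓ = θ/κ = 1.92938/1.05807 = 1.82348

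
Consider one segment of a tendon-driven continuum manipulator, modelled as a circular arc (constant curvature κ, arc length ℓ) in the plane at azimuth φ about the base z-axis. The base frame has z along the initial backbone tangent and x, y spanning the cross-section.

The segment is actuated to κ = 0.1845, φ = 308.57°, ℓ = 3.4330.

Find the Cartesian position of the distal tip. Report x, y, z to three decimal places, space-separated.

0.655 -0.822 3.208

θ = κ·ℓ = 0.1845 × 3.4330 = 0.63339 rad
ρ = (1 − cos θ)/κ = (1 − 0.80603)/0.1845 = 1.05135
z = sin θ / κ = 0.59188/0.1845 = 3.20802
x = ρ cos φ = 1.05135 × cos(308.57°) = 0.65548
y = ρ sin φ = 1.05135 × sin(308.57°) = -0.82199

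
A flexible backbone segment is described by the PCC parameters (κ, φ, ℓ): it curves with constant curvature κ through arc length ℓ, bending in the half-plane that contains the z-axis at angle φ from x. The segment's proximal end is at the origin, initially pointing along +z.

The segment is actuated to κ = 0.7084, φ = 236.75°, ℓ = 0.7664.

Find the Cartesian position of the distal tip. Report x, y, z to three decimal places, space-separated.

-0.111 -0.170 0.729

θ = κ·ℓ = 0.7084 × 0.7664 = 0.54292 rad
ρ = (1 − cos θ)/κ = (1 − 0.85620)/0.7084 = 0.20299
z = sin θ / κ = 0.51664/0.7084 = 0.72930
x = ρ cos φ = 0.20299 × cos(236.75°) = -0.11130
y = ρ sin φ = 0.20299 × sin(236.75°) = -0.16975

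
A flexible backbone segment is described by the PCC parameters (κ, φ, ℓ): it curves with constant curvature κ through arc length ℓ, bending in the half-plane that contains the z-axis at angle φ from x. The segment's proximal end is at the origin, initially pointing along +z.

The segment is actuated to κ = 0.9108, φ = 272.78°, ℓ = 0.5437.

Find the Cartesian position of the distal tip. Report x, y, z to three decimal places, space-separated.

θ = κ·ℓ = 0.9108 × 0.5437 = 0.49520 rad
ρ = (1 − cos θ)/κ = (1 − 0.87987)/0.9108 = 0.13189
z = sin θ / κ = 0.47521/0.9108 = 0.52175
x = ρ cos φ = 0.13189 × cos(272.78°) = 0.00640
y = ρ sin φ = 0.13189 × sin(272.78°) = -0.13174

0.006 -0.132 0.522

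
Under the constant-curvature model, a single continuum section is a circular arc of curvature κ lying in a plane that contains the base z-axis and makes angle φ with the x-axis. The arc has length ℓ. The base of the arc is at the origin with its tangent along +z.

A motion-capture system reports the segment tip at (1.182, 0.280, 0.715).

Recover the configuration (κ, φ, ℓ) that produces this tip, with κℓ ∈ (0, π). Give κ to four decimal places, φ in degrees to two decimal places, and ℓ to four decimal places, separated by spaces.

ρ = √(x²+y²) = √(1.182² + 0.280²) = 1.21471
φ = atan2(y, x) mod 360° = atan2(0.280, 1.182) = 13.3269°
|p|² = ρ² + z² = 1.21471² + 0.715² = 1.98675
κ = 2ρ / |p|² = 2×1.21471 / 1.98675 = 1.22281
θ = 2·atan2(ρ, z) = 2·atan2(1.21471, 0.715) = 2.07758 rad
ℓ = θ/κ = 2.07758/1.22281 = 1.69901

1.2228 13.33 1.6990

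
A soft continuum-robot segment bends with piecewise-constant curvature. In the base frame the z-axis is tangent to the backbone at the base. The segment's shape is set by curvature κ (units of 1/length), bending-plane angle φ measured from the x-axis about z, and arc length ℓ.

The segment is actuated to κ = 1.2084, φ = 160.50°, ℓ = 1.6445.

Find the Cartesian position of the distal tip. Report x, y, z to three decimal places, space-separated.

θ = κ·ℓ = 1.2084 × 1.6445 = 1.98721 rad
ρ = (1 − cos θ)/κ = (1 − -0.40449)/1.2084 = 1.16227
z = sin θ / κ = 0.91454/1.2084 = 0.75682
x = ρ cos φ = 1.16227 × cos(160.50°) = -1.09560
y = ρ sin φ = 1.16227 × sin(160.50°) = 0.38797

-1.096 0.388 0.757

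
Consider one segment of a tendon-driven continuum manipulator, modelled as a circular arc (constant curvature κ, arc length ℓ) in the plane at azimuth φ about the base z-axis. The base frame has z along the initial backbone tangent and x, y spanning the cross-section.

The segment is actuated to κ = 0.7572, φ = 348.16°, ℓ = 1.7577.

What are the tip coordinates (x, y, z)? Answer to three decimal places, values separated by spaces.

θ = κ·ℓ = 0.7572 × 1.7577 = 1.33093 rad
ρ = (1 − cos θ)/κ = (1 − 0.23757)/0.7572 = 1.00690
z = sin θ / κ = 0.97137/0.7572 = 1.28284
x = ρ cos φ = 1.00690 × cos(348.16°) = 0.98548
y = ρ sin φ = 1.00690 × sin(348.16°) = -0.20660

0.985 -0.207 1.283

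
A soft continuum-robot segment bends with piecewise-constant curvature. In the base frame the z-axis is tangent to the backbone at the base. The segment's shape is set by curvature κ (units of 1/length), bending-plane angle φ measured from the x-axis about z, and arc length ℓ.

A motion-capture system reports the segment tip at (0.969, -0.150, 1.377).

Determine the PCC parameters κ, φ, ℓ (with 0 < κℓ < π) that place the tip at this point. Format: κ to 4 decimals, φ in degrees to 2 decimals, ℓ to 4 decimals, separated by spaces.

ρ = √(x²+y²) = √(0.969² + -0.150²) = 0.98054
φ = atan2(y, x) mod 360° = atan2(-0.150, 0.969) = 351.2005°
|p|² = ρ² + z² = 0.98054² + 1.377² = 2.85759
κ = 2ρ / |p|² = 2×0.98054 / 2.85759 = 0.68627
θ = 2·atan2(ρ, z) = 2·atan2(0.98054, 1.377) = 1.23758 rad
ℓ = θ/κ = 1.23758/0.68627 = 1.80334

0.6863 351.20 1.8033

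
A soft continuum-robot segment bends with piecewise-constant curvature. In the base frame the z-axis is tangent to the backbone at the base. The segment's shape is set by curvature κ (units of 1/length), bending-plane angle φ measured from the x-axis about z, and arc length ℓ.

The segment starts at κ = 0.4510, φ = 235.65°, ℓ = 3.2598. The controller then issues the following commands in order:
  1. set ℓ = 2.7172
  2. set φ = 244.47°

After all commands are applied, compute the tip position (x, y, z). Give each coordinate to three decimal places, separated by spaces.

initial: κ=0.4510, φ=235.65°, ℓ=3.2598
cmd 1: set ℓ=2.7172 → (κ,φ,ℓ)=(0.4510,235.65°,2.7172) → tip=(-0.8276,-1.2109,2.0864)
cmd 2: set φ=244.47° → (κ,φ,ℓ)=(0.4510,244.47°,2.7172) → tip=(-0.6321,-1.3235,2.0864)

-0.632 -1.323 2.086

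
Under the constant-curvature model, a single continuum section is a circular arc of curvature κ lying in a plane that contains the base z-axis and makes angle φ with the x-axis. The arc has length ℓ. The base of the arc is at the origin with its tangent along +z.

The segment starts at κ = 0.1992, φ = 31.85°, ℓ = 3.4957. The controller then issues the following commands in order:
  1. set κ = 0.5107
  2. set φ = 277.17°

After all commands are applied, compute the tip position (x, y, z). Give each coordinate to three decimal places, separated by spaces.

0.296 -2.356 1.913

initial: κ=0.1992, φ=31.85°, ℓ=3.4957
cmd 1: set κ=0.5107 → (κ,φ,ℓ)=(0.5107,31.85°,3.4957) → tip=(2.0172,1.2532,1.9132)
cmd 2: set φ=277.17° → (κ,φ,ℓ)=(0.5107,277.17°,3.4957) → tip=(0.2964,-2.3562,1.9132)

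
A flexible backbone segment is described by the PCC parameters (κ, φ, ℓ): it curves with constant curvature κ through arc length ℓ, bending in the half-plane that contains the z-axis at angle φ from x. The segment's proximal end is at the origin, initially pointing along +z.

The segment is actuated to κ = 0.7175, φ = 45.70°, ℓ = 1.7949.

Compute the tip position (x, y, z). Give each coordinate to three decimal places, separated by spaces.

0.702 0.719 1.338

θ = κ·ℓ = 0.7175 × 1.7949 = 1.28784 rad
ρ = (1 − cos θ)/κ = (1 − 0.27919)/0.7175 = 1.00461
z = sin θ / κ = 0.96023/0.7175 = 1.33831
x = ρ cos φ = 1.00461 × cos(45.70°) = 0.70163
y = ρ sin φ = 1.00461 × sin(45.70°) = 0.71899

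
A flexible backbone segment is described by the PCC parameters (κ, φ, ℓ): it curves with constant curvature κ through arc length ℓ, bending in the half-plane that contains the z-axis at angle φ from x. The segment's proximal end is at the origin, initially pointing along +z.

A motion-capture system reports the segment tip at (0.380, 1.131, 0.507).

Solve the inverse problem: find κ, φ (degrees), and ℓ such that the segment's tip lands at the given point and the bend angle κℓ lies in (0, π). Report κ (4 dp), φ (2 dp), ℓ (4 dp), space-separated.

1.4199 71.43 1.6466

ρ = √(x²+y²) = √(0.380² + 1.131²) = 1.19313
φ = atan2(y, x) mod 360° = atan2(1.131, 0.380) = 71.4284°
|p|² = ρ² + z² = 1.19313² + 0.507² = 1.68061
κ = 2ρ / |p|² = 2×1.19313 / 1.68061 = 1.41988
θ = 2·atan2(ρ, z) = 2·atan2(1.19313, 0.507) = 2.33797 rad
ℓ = θ/κ = 2.33797/1.41988 = 1.64660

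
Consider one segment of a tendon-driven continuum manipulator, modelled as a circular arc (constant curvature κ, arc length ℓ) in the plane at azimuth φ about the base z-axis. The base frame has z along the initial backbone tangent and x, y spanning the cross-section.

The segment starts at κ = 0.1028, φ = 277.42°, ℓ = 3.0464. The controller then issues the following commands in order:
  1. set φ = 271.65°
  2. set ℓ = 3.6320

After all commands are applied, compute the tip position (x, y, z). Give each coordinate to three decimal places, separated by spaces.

initial: κ=0.1028, φ=277.42°, ℓ=3.0464
cmd 1: set φ=271.65° → (κ,φ,ℓ)=(0.1028,271.65°,3.0464) → tip=(0.0136,-0.4729,2.9968)
cmd 2: set ℓ=3.6320 → (κ,φ,ℓ)=(0.1028,271.65°,3.6320) → tip=(0.0193,-0.6699,3.5482)

0.019 -0.670 3.548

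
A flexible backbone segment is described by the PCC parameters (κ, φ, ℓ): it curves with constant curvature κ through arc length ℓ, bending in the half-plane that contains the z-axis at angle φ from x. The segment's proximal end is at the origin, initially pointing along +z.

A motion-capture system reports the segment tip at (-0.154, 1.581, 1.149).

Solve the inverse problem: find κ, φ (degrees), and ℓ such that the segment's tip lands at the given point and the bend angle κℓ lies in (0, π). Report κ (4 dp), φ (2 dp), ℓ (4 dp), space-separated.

ρ = √(x²+y²) = √(-0.154² + 1.581²) = 1.58848
φ = atan2(y, x) mod 360° = atan2(1.581, -0.154) = 95.5634°
|p|² = ρ² + z² = 1.58848² + 1.149² = 3.84348
κ = 2ρ / |p|² = 2×1.58848 / 3.84348 = 0.82659
θ = 2·atan2(ρ, z) = 2·atan2(1.58848, 1.149) = 1.88916 rad
ℓ = θ/κ = 1.88916/0.82659 = 2.28550

0.8266 95.56 2.2855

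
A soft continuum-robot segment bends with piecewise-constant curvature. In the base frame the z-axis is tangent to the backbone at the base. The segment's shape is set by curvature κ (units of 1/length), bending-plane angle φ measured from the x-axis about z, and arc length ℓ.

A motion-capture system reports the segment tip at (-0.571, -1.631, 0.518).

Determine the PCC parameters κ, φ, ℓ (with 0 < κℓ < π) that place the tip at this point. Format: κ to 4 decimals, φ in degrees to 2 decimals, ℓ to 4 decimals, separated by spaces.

1.0619 250.71 2.4098

ρ = √(x²+y²) = √(-0.571² + -1.631²) = 1.72806
φ = atan2(y, x) mod 360° = atan2(-1.631, -0.571) = 250.7053°
|p|² = ρ² + z² = 1.72806² + 0.518² = 3.25453
κ = 2ρ / |p|² = 2×1.72806 / 3.25453 = 1.06194
θ = 2·atan2(ρ, z) = 2·atan2(1.72806, 0.518) = 2.55912 rad
ℓ = θ/κ = 2.55912/1.06194 = 2.40985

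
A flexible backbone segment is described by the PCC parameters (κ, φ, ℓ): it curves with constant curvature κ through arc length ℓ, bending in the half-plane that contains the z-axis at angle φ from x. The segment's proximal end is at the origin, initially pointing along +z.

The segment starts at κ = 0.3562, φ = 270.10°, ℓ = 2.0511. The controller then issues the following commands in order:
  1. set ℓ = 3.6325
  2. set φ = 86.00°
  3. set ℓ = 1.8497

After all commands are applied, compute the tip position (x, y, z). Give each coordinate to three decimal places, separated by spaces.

0.041 0.586 1.719

initial: κ=0.3562, φ=270.10°, ℓ=2.0511
cmd 1: set ℓ=3.6325 → (κ,φ,ℓ)=(0.3562,270.10°,3.6325) → tip=(0.0036,-2.0399,2.7005)
cmd 2: set φ=86.00° → (κ,φ,ℓ)=(0.3562,86.00°,3.6325) → tip=(0.1423,2.0350,2.7005)
cmd 3: set ℓ=1.8497 → (κ,φ,ℓ)=(0.3562,86.00°,1.8497) → tip=(0.0410,0.5862,1.7187)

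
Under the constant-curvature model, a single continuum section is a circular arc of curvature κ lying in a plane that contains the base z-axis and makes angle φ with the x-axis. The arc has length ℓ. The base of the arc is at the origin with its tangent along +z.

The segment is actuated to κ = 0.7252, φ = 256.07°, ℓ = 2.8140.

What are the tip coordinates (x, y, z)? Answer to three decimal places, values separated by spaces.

-0.482 -1.944 1.229

θ = κ·ℓ = 0.7252 × 2.8140 = 2.04071 rad
ρ = (1 − cos θ)/κ = (1 − -0.45281)/0.7252 = 2.00333
z = sin θ / κ = 0.89161/0.7252 = 1.22946
x = ρ cos φ = 2.00333 × cos(256.07°) = -0.48227
y = ρ sin φ = 2.00333 × sin(256.07°) = -1.94441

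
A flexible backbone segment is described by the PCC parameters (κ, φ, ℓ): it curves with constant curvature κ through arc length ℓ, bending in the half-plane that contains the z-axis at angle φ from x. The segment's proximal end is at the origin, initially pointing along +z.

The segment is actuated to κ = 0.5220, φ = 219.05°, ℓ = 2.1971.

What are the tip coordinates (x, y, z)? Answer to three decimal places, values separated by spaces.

-0.876 -0.710 1.746

θ = κ·ℓ = 0.5220 × 2.1971 = 1.14689 rad
ρ = (1 − cos θ)/κ = (1 − 0.41133)/0.5220 = 1.12772
z = sin θ / κ = 0.91149/0.5220 = 1.74614
x = ρ cos φ = 1.12772 × cos(219.05°) = -0.87579
y = ρ sin φ = 1.12772 × sin(219.05°) = -0.71046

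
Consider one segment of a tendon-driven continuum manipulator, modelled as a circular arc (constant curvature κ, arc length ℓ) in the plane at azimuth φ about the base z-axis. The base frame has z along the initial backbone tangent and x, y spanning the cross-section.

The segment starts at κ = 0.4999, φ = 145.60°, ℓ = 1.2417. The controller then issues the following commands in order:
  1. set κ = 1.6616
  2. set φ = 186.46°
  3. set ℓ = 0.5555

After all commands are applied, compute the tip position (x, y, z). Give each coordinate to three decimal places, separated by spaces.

-0.237 -0.027 0.480

initial: κ=0.4999, φ=145.60°, ℓ=1.2417
cmd 1: set κ=1.6616 → (κ,φ,ℓ)=(1.6616,145.60°,1.2417) → tip=(-0.7313,0.5008,0.5303)
cmd 2: set φ=186.46° → (κ,φ,ℓ)=(1.6616,186.46°,1.2417) → tip=(-0.8807,-0.0997,0.5303)
cmd 3: set ℓ=0.5555 → (κ,φ,ℓ)=(1.6616,186.46°,0.5555) → tip=(-0.2372,-0.0269,0.4799)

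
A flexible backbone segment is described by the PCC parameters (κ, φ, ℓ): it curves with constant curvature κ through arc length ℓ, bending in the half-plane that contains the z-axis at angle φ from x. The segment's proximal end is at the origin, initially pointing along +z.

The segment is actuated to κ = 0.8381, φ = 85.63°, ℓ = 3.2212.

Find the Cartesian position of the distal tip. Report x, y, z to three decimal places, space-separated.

θ = κ·ℓ = 0.8381 × 3.2212 = 2.69969 rad
ρ = (1 − cos θ)/κ = (1 − -0.90394)/0.8381 = 2.27173
z = sin θ / κ = 0.42766/0.8381 = 0.51028
x = ρ cos φ = 2.27173 × cos(85.63°) = 0.17310
y = ρ sin φ = 2.27173 × sin(85.63°) = 2.26513

0.173 2.265 0.510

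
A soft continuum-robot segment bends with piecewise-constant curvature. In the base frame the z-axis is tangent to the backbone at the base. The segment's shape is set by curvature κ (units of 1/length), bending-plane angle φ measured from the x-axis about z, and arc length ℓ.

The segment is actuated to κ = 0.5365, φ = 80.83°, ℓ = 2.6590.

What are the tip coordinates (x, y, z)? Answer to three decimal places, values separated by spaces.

0.254 1.576 1.845

θ = κ·ℓ = 0.5365 × 2.6590 = 1.42655 rad
ρ = (1 − cos θ)/κ = (1 − 0.14374)/0.5365 = 1.59601
z = sin θ / κ = 0.98962/0.5365 = 1.84458
x = ρ cos φ = 1.59601 × cos(80.83°) = 0.25435
y = ρ sin φ = 1.59601 × sin(80.83°) = 1.57561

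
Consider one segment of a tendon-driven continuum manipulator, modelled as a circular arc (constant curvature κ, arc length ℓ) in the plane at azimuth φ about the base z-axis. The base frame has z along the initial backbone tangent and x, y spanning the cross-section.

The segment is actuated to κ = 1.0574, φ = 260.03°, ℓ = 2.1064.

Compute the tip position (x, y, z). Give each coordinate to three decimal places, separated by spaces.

θ = κ·ℓ = 1.0574 × 2.1064 = 2.22731 rad
ρ = (1 − cos θ)/κ = (1 − -0.61036)/1.0574 = 1.52294
z = sin θ / κ = 0.79213/1.0574 = 0.74913
x = ρ cos φ = 1.52294 × cos(260.03°) = -0.26367
y = ρ sin φ = 1.52294 × sin(260.03°) = -1.49994

-0.264 -1.500 0.749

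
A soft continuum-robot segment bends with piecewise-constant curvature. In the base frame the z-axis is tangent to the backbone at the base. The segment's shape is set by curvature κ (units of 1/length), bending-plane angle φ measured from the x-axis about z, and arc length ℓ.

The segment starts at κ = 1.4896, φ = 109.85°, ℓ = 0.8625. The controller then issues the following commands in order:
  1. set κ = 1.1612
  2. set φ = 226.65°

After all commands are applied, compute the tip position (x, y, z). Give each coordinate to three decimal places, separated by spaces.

initial: κ=1.4896, φ=109.85°, ℓ=0.8625
cmd 1: set κ=1.1612 → (κ,φ,ℓ)=(1.1612,109.85°,0.8625) → tip=(-0.1348,0.3734,0.7254)
cmd 2: set φ=226.65° → (κ,φ,ℓ)=(1.1612,226.65°,0.8625) → tip=(-0.2725,-0.2887,0.7254)

-0.273 -0.289 0.725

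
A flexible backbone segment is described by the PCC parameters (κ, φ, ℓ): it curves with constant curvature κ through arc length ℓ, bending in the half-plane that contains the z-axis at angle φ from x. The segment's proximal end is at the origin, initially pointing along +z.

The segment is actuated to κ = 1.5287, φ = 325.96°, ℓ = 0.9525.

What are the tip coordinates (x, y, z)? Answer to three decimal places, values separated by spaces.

θ = κ·ℓ = 1.5287 × 0.9525 = 1.45609 rad
ρ = (1 − cos θ)/κ = (1 − 0.11446)/1.5287 = 0.57928
z = sin θ / κ = 0.99343/1.5287 = 0.64985
x = ρ cos φ = 0.57928 × cos(325.96°) = 0.48002
y = ρ sin φ = 0.57928 × sin(325.96°) = -0.32426

0.480 -0.324 0.650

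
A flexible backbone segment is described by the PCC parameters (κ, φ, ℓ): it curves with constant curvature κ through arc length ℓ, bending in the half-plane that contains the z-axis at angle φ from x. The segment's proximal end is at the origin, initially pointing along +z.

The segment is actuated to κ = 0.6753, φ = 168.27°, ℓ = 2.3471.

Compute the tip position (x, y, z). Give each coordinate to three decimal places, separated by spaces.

θ = κ·ℓ = 0.6753 × 2.3471 = 1.58500 rad
ρ = (1 − cos θ)/κ = (1 − -0.01420)/0.6753 = 1.50185
z = sin θ / κ = 0.99990/0.6753 = 1.48067
x = ρ cos φ = 1.50185 × cos(168.27°) = -1.47049
y = ρ sin φ = 1.50185 × sin(168.27°) = 0.30533

-1.470 0.305 1.481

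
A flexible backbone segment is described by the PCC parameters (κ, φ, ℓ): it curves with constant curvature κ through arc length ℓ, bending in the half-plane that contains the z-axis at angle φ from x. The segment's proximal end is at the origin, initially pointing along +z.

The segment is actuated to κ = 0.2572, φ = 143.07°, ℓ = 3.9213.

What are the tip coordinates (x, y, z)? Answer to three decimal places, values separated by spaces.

-1.451 1.091 3.290

θ = κ·ℓ = 0.2572 × 3.9213 = 1.00856 rad
ρ = (1 − cos θ)/κ = (1 − 0.53308)/0.2572 = 1.81539
z = sin θ / κ = 0.84606/0.2572 = 3.28952
x = ρ cos φ = 1.81539 × cos(143.07°) = -1.45117
y = ρ sin φ = 1.81539 × sin(143.07°) = 1.09076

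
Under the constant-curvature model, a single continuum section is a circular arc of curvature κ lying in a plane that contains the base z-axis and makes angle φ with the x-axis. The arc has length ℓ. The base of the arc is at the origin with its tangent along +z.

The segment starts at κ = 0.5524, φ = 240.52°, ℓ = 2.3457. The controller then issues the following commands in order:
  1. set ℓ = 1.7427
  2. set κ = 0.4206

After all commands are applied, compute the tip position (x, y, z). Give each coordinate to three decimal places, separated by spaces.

initial: κ=0.5524, φ=240.52°, ℓ=2.3457
cmd 1: set ℓ=1.7427 → (κ,φ,ℓ)=(0.5524,240.52°,1.7427) → tip=(-0.3819,-0.6755,1.4857)
cmd 2: set κ=0.4206 → (κ,φ,ℓ)=(0.4206,240.52°,1.7427) → tip=(-0.3005,-0.5315,1.5908)

-0.300 -0.532 1.591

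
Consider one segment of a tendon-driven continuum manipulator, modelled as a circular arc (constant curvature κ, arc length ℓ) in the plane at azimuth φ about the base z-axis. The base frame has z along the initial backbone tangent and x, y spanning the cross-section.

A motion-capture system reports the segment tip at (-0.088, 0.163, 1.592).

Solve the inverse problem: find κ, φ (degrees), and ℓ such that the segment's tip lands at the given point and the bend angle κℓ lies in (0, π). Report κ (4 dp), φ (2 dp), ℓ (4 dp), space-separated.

ρ = √(x²+y²) = √(-0.088² + 0.163²) = 0.18524
φ = atan2(y, x) mod 360° = atan2(0.163, -0.088) = 118.3636°
|p|² = ρ² + z² = 0.18524² + 1.592² = 2.56878
κ = 2ρ / |p|² = 2×0.18524 / 2.56878 = 0.14422
θ = 2·atan2(ρ, z) = 2·atan2(0.18524, 1.592) = 0.23167 rad
ℓ = θ/κ = 0.23167/0.14422 = 1.60633

0.1442 118.36 1.6063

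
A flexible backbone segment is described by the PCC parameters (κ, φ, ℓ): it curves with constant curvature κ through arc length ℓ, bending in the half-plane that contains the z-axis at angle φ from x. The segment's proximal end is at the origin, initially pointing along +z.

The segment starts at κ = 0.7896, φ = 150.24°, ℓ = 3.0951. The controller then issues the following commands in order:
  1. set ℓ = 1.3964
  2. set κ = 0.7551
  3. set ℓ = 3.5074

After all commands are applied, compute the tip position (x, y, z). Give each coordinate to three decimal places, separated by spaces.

-2.162 1.236 0.627

initial: κ=0.7896, φ=150.24°, ℓ=3.0951
cmd 1: set ℓ=1.3964 → (κ,φ,ℓ)=(0.7896,150.24°,1.3964) → tip=(-0.6033,0.3449,1.1302)
cmd 2: set κ=0.7551 → (κ,φ,ℓ)=(0.7551,150.24°,1.3964) → tip=(-0.5820,0.3328,1.1517)
cmd 3: set ℓ=3.5074 → (κ,φ,ℓ)=(0.7551,150.24°,3.5074) → tip=(-2.1623,1.2364,0.6269)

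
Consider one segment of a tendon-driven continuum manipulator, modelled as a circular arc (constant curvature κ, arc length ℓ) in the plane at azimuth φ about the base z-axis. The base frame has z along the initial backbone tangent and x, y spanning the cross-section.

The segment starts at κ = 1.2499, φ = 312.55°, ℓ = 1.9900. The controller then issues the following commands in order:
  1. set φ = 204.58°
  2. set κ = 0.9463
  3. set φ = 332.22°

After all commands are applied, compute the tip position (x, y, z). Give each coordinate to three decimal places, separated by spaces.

1.222 -0.644 1.006

initial: κ=1.2499, φ=312.55°, ℓ=1.9900
cmd 1: set φ=204.58° → (κ,φ,ℓ)=(1.2499,204.58°,1.9900) → tip=(-1.3049,-0.5969,0.4869)
cmd 2: set κ=0.9463 → (κ,φ,ℓ)=(0.9463,204.58°,1.9900) → tip=(-1.2563,-0.5746,1.0056)
cmd 3: set φ=332.22° → (κ,φ,ℓ)=(0.9463,332.22°,1.9900) → tip=(1.2222,-0.6439,1.0056)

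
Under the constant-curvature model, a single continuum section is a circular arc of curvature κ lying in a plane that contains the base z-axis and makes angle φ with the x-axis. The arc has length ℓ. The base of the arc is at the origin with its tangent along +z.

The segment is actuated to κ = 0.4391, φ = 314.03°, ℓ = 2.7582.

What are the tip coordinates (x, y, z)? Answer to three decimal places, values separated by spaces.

1.026 -1.061 2.132

θ = κ·ℓ = 0.4391 × 2.7582 = 1.21113 rad
ρ = (1 − cos θ)/κ = (1 − 0.35197)/0.4391 = 1.47582
z = sin θ / κ = 0.93601/0.4391 = 2.13166
x = ρ cos φ = 1.47582 × cos(314.03°) = 1.02575
y = ρ sin φ = 1.47582 × sin(314.03°) = -1.06108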